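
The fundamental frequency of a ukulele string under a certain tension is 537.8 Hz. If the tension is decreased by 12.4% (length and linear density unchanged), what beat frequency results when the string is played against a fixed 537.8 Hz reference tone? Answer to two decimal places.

34.45 Hz

For a string, f ∝ √T, so the new frequency is 537.8·√0.876 = 503.3532 Hz.
f_beat = |503.3532 − 537.8| = 34.45 Hz.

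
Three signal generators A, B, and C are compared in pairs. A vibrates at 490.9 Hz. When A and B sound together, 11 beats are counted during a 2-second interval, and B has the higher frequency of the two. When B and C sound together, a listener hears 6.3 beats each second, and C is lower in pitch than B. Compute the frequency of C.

A–B: Beat frequency = 11/2 = 5.5 Hz.
B is above A, so f_B = 490.9 + 5.5 = 496.4 Hz.
C is below B, so f_C = 496.4 − 6.3 = 490.1 Hz.

490.1 Hz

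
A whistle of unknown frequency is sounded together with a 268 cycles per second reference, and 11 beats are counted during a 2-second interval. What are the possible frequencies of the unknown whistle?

262.5 Hz or 273.5 Hz

Beat frequency = 11/2 = 5.5 Hz.
|f − 268| = 5.5, so f = 268 ± 5.5.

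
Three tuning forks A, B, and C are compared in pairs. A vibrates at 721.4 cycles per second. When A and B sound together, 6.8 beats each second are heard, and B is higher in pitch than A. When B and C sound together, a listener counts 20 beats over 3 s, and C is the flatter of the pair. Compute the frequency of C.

721.5333 Hz

B is above A, so f_B = 721.4 + 6.8 = 728.2 Hz.
B–C: Beat frequency = 20/3 = 6.6667 Hz.
C is below B, so f_C = 728.2 − 6.6667 = 721.5333 Hz.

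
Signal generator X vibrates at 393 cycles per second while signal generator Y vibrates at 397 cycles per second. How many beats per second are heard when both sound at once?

4 Hz

f_beat = |f₁ − f₂|.
|393 − 397| = 4 Hz.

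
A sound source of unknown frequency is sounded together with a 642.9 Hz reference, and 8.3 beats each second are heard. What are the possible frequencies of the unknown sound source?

634.6 Hz or 651.2 Hz

|f − 642.9| = 8.3, so f = 642.9 ± 8.3.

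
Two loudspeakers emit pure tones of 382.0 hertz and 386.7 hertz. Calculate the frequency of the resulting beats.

4.7 Hz

The beat frequency equals the magnitude of the frequency difference.
|382.0 − 386.7| = 4.7 Hz.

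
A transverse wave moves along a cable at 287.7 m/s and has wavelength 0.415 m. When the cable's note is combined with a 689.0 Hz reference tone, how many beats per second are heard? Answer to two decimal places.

4.25 Hz

Source frequency f = v/λ = 287.7/0.415 = 693.2530 Hz.
f_beat = |693.2530 − 689.0| = 4.25 Hz.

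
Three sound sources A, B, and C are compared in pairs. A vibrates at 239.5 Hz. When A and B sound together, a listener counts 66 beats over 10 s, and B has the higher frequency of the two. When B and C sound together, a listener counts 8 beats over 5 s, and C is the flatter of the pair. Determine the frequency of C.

A–B: Beat frequency = 66/10 = 6.6 Hz.
B is above A, so f_B = 239.5 + 6.6 = 246.1 Hz.
B–C: Beat frequency = 8/5 = 1.6 Hz.
C is below B, so f_C = 246.1 − 1.6 = 244.5 Hz.

244.5 Hz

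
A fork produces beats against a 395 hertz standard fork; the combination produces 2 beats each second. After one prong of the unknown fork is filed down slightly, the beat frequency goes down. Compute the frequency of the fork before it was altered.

|f − 395| = 2, so the fork was at either 393 Hz or 397 Hz.
Filing a prong removes mass and raises the fork's frequency; the adjustment raises the fork's frequency.
The beat rate fell, so the adjustment moved the fork toward 395 Hz — it must have started below the reference.

393 Hz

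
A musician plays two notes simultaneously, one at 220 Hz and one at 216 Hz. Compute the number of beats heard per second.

Beats arise from superposition of two nearby frequencies; the beat rate is |f₁ − f₂|.
|220 − 216| = 4 Hz.

4 Hz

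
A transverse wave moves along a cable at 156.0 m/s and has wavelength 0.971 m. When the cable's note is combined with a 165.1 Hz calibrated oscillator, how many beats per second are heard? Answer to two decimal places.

Source frequency f = v/λ = 156.0/0.971 = 160.6591 Hz.
f_beat = |160.6591 − 165.1| = 4.44 Hz.

4.44 Hz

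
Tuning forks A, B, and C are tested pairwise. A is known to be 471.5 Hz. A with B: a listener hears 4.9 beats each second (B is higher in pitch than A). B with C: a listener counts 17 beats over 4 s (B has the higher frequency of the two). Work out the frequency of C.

B is above A, so f_B = 471.5 + 4.9 = 476.4 Hz.
B–C: Beat frequency = 17/4 = 4.25 Hz.
C is below B, so f_C = 476.4 − 4.25 = 472.15 Hz.

472.15 Hz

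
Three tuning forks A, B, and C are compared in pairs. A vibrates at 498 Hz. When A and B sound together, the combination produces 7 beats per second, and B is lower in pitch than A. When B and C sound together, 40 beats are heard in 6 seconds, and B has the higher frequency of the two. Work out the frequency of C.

B is below A, so f_B = 498 − 7 = 491 Hz.
B–C: Beat frequency = 40/6 = 6.6667 Hz.
C is below B, so f_C = 491 − 6.6667 = 484.3333 Hz.

484.3333 Hz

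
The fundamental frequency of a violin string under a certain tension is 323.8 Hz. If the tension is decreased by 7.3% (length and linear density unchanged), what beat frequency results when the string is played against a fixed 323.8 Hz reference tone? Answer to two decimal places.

For a string, f ∝ √T, so the new frequency is 323.8·√0.927 = 311.7574 Hz.
f_beat = |311.7574 − 323.8| = 12.04 Hz.

12.04 Hz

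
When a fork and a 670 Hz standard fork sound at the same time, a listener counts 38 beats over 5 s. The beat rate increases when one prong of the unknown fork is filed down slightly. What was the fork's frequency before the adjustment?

677.6 Hz

Beat frequency = 38/5 = 7.6 Hz.
|f − 670| = 7.6, so the fork was at either 662.4 Hz or 677.6 Hz.
Filing a prong removes mass and raises the fork's frequency; the adjustment raises the fork's frequency.
The beat rate rose, so the adjustment moved the fork further from 670 Hz — it was already above the reference.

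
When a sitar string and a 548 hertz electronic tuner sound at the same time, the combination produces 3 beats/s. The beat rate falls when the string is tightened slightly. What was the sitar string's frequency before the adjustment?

545 Hz

|f − 548| = 3, so the sitar string was at either 545 Hz or 551 Hz.
Increasing tension raises a string's frequency; the adjustment raises the sitar string's frequency.
The beat rate fell, so the adjustment moved the sitar string toward 548 Hz — it must have started below the reference.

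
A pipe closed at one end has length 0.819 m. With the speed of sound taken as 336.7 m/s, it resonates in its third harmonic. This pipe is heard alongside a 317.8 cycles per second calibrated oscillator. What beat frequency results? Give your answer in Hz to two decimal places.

Closed pipe (odd harmonics): f_n = n·v/(4L) = 3·336.7/(4·0.819) = 308.3333 Hz.
f_beat = |308.3333 − 317.8| = 9.47 Hz.

9.47 Hz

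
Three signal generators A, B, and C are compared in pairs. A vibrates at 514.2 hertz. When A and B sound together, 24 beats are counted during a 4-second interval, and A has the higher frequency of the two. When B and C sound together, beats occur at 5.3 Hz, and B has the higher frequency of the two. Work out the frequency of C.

502.9 Hz

A–B: Beat frequency = 24/4 = 6 Hz.
B is below A, so f_B = 514.2 − 6 = 508.2 Hz.
C is below B, so f_C = 508.2 − 5.3 = 502.9 Hz.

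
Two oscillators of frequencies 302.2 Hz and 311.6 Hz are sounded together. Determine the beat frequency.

9.4 Hz

The beat frequency equals the magnitude of the frequency difference.
|302.2 − 311.6| = 9.4 Hz.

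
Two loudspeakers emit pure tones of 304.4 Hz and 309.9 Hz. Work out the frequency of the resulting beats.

5.5 Hz

f_beat = |f₁ − f₂|.
|304.4 − 309.9| = 5.5 Hz.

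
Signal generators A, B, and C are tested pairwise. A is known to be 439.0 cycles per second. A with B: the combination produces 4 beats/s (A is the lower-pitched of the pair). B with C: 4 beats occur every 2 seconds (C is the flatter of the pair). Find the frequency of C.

B is above A, so f_B = 439.0 + 4 = 443 Hz.
B–C: Beat frequency = 4/2 = 2 Hz.
C is below B, so f_C = 443 − 2 = 441 Hz.

441 Hz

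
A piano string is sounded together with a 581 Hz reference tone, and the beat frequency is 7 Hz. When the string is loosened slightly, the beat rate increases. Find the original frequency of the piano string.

574 Hz

|f − 581| = 7, so the piano string was at either 574 Hz or 588 Hz.
Reducing tension lowers a string's frequency; the adjustment lowers the piano string's frequency.
The beat rate rose, so the adjustment moved the piano string further from 581 Hz — it was already below the reference.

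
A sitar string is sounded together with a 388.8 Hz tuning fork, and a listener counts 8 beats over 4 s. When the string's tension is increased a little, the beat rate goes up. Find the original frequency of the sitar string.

390.8 Hz

Beat frequency = 8/4 = 2 Hz.
|f − 388.8| = 2, so the sitar string was at either 386.8 Hz or 390.8 Hz.
Higher tension means higher frequency; the adjustment raises the sitar string's frequency.
The beat rate rose, so the adjustment moved the sitar string further from 388.8 Hz — it was already above the reference.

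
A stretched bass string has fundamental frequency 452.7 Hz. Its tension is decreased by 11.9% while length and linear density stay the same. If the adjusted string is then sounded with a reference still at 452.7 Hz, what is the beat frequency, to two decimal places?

27.79 Hz

For a string, f ∝ √T, so the new frequency is 452.7·√0.881 = 424.9115 Hz.
f_beat = |424.9115 − 452.7| = 27.79 Hz.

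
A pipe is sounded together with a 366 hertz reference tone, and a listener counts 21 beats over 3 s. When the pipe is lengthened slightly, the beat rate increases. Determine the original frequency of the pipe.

Beat frequency = 21/3 = 7 Hz.
|f − 366| = 7, so the pipe was at either 359 Hz or 373 Hz.
A longer pipe has a lower fundamental; the adjustment lowers the pipe's frequency.
The beat rate rose, so the adjustment moved the pipe further from 366 Hz — it was already below the reference.

359 Hz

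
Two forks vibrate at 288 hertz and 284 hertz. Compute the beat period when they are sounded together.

0.250 s

f_beat = |288 − 284| = 4 Hz.
Beat period T = 1 / f_beat = 1 / 4 s.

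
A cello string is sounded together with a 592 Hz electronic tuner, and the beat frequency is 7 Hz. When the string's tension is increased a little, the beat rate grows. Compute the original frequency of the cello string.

|f − 592| = 7, so the cello string was at either 585 Hz or 599 Hz.
Higher tension means higher frequency; the adjustment raises the cello string's frequency.
The beat rate rose, so the adjustment moved the cello string further from 592 Hz — it was already above the reference.

599 Hz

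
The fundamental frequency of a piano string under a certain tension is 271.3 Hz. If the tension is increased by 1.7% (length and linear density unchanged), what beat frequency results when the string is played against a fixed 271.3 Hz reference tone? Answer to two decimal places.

For a string, f ∝ √T, so the new frequency is 271.3·√1.017 = 273.5963 Hz.
f_beat = |273.5963 − 271.3| = 2.30 Hz.

2.30 Hz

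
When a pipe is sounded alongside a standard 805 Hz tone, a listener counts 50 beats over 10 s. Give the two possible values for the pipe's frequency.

800 Hz or 810 Hz

Beat frequency = 50/10 = 5 Hz.
|f − 805| = 5, so f = 805 ± 5.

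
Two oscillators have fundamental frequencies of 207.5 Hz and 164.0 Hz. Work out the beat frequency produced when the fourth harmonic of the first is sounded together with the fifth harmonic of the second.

Fourth harmonic of the first: 4·207.5 = 830.0 Hz.
Fifth harmonic of the second: 5·164.0 = 820.0 Hz.
f_beat = |830.0 − 820.0| = 10.0 Hz.

10.0 Hz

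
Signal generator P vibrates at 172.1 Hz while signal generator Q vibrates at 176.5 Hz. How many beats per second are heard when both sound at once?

4.4 Hz

f_beat = |f₁ − f₂|.
|172.1 − 176.5| = 4.4 Hz.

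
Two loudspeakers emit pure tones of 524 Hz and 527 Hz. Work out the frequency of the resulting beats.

Beats arise from superposition of two nearby frequencies; the beat rate is |f₁ − f₂|.
|524 − 527| = 3 Hz.

3 Hz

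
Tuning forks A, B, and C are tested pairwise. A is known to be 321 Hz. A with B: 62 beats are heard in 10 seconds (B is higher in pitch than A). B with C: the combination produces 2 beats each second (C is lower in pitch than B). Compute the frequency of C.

325.2 Hz

A–B: Beat frequency = 62/10 = 6.2 Hz.
B is above A, so f_B = 321 + 6.2 = 327.2 Hz.
C is below B, so f_C = 327.2 − 2 = 325.2 Hz.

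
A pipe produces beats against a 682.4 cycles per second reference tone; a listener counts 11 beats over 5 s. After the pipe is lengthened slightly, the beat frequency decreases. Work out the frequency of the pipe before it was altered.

684.6 Hz

Beat frequency = 11/5 = 2.2 Hz.
|f − 682.4| = 2.2, so the pipe was at either 680.2 Hz or 684.6 Hz.
A longer pipe has a lower fundamental; the adjustment lowers the pipe's frequency.
The beat rate fell, so the adjustment moved the pipe toward 682.4 Hz — it must have started above the reference.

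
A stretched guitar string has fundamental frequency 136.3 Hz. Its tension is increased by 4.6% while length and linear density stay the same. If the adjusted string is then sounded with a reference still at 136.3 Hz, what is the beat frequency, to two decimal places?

For a string, f ∝ √T, so the new frequency is 136.3·√1.046 = 139.3997 Hz.
f_beat = |139.3997 − 136.3| = 3.10 Hz.

3.10 Hz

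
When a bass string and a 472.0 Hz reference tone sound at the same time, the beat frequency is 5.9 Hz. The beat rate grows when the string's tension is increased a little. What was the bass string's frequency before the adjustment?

477.9 Hz

|f − 472.0| = 5.9, so the bass string was at either 466.1 Hz or 477.9 Hz.
Higher tension means higher frequency; the adjustment raises the bass string's frequency.
The beat rate rose, so the adjustment moved the bass string further from 472.0 Hz — it was already above the reference.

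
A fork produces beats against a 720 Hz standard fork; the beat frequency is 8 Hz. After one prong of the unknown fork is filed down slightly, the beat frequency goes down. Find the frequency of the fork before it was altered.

712 Hz

|f − 720| = 8, so the fork was at either 712 Hz or 728 Hz.
Filing a prong removes mass and raises the fork's frequency; the adjustment raises the fork's frequency.
The beat rate fell, so the adjustment moved the fork toward 720 Hz — it must have started below the reference.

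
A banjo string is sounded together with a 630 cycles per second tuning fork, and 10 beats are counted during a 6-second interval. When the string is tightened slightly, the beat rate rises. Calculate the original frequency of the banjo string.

631.6667 Hz

Beat frequency = 10/6 = 1.6667 Hz.
|f − 630| = 1.6667, so the banjo string was at either 628.3333 Hz or 631.6667 Hz.
Increasing tension raises a string's frequency; the adjustment raises the banjo string's frequency.
The beat rate rose, so the adjustment moved the banjo string further from 630 Hz — it was already above the reference.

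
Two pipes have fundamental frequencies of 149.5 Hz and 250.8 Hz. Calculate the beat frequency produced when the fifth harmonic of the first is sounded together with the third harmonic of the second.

Fifth harmonic of the first: 5·149.5 = 747.5 Hz.
Third harmonic of the second: 3·250.8 = 752.4 Hz.
f_beat = |747.5 − 752.4| = 4.9 Hz.

4.9 Hz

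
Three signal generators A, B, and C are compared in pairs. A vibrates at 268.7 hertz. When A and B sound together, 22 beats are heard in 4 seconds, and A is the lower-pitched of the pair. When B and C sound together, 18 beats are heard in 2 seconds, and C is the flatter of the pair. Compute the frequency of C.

265.2 Hz

A–B: Beat frequency = 22/4 = 5.5 Hz.
B is above A, so f_B = 268.7 + 5.5 = 274.2 Hz.
B–C: Beat frequency = 18/2 = 9 Hz.
C is below B, so f_C = 274.2 − 9 = 265.2 Hz.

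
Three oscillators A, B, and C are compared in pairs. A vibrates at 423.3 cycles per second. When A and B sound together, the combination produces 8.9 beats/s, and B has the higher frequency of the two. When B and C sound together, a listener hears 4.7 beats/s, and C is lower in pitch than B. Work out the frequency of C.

427.5 Hz

B is above A, so f_B = 423.3 + 8.9 = 432.2 Hz.
C is below B, so f_C = 432.2 − 4.7 = 427.5 Hz.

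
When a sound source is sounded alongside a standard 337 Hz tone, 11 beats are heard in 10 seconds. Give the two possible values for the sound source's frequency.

Beat frequency = 11/10 = 1.1 Hz.
|f − 337| = 1.1, so f = 337 ± 1.1.

335.9 Hz or 338.1 Hz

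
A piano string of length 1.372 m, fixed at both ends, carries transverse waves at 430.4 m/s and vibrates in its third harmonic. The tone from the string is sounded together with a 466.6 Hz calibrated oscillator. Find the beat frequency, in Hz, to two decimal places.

3.95 Hz

For a string fixed at both ends, f_n = n·v/(2L) = 3·430.4/(2·1.372) = 470.5539 Hz.
f_beat = |470.5539 − 466.6| = 3.95 Hz.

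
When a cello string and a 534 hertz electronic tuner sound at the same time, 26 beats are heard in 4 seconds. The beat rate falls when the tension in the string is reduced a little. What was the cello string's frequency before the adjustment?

Beat frequency = 26/4 = 6.5 Hz.
|f − 534| = 6.5, so the cello string was at either 527.5 Hz or 540.5 Hz.
Lower tension means lower frequency; the adjustment lowers the cello string's frequency.
The beat rate fell, so the adjustment moved the cello string toward 534 Hz — it must have started above the reference.

540.5 Hz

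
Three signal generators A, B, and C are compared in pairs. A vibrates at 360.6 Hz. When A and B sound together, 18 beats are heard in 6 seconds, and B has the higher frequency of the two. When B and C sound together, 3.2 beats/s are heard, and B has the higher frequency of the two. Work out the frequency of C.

360.4 Hz

A–B: Beat frequency = 18/6 = 3 Hz.
B is above A, so f_B = 360.6 + 3 = 363.6 Hz.
C is below B, so f_C = 363.6 − 3.2 = 360.4 Hz.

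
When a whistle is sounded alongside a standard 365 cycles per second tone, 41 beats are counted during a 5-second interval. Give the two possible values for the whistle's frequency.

Beat frequency = 41/5 = 8.2 Hz.
|f − 365| = 8.2, so f = 365 ± 8.2.

356.8 Hz or 373.2 Hz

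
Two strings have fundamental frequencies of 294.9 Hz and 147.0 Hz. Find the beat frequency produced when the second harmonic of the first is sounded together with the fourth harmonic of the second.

1.8 Hz

Second harmonic of the first: 2·294.9 = 589.8 Hz.
Fourth harmonic of the second: 4·147.0 = 588.0 Hz.
f_beat = |589.8 − 588.0| = 1.8 Hz.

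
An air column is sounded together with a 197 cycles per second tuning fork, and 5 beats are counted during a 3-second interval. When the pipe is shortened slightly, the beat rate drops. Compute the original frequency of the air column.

195.3333 Hz

Beat frequency = 5/3 = 1.6667 Hz.
|f − 197| = 1.6667, so the air column was at either 195.3333 Hz or 198.6667 Hz.
A shorter pipe has a higher fundamental; the adjustment raises the air column's frequency.
The beat rate fell, so the adjustment moved the air column toward 197 Hz — it must have started below the reference.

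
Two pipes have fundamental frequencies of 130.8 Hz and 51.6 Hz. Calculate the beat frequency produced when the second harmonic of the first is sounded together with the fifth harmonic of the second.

Second harmonic of the first: 2·130.8 = 261.6 Hz.
Fifth harmonic of the second: 5·51.6 = 258.0 Hz.
f_beat = |261.6 − 258.0| = 3.6 Hz.

3.6 Hz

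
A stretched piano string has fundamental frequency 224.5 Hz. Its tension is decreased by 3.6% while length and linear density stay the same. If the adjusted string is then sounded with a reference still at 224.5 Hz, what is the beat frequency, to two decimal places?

For a string, f ∝ √T, so the new frequency is 224.5·√0.964 = 220.4220 Hz.
f_beat = |220.4220 − 224.5| = 4.08 Hz.

4.08 Hz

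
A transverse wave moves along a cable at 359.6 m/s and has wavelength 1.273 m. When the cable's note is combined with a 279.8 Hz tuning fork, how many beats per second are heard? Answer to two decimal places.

2.68 Hz

Source frequency f = v/λ = 359.6/1.273 = 282.4823 Hz.
f_beat = |282.4823 − 279.8| = 2.68 Hz.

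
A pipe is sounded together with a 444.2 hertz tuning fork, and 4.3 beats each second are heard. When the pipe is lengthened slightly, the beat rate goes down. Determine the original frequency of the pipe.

448.5 Hz

|f − 444.2| = 4.3, so the pipe was at either 439.9 Hz or 448.5 Hz.
A longer pipe has a lower fundamental; the adjustment lowers the pipe's frequency.
The beat rate fell, so the adjustment moved the pipe toward 444.2 Hz — it must have started above the reference.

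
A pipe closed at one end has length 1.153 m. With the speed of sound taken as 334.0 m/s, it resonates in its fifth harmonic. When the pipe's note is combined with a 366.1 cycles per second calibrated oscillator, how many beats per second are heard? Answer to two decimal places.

4.00 Hz

Closed pipe (odd harmonics): f_n = n·v/(4L) = 5·334.0/(4·1.153) = 362.0989 Hz.
f_beat = |362.0989 − 366.1| = 4.00 Hz.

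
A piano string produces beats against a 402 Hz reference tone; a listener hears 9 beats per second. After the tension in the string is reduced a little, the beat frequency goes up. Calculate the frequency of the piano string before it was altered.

|f − 402| = 9, so the piano string was at either 393 Hz or 411 Hz.
Lower tension means lower frequency; the adjustment lowers the piano string's frequency.
The beat rate rose, so the adjustment moved the piano string further from 402 Hz — it was already below the reference.

393 Hz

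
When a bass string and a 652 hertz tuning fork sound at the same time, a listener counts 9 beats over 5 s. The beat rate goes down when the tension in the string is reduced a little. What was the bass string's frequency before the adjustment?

Beat frequency = 9/5 = 1.8 Hz.
|f − 652| = 1.8, so the bass string was at either 650.2 Hz or 653.8 Hz.
Lower tension means lower frequency; the adjustment lowers the bass string's frequency.
The beat rate fell, so the adjustment moved the bass string toward 652 Hz — it must have started above the reference.

653.8 Hz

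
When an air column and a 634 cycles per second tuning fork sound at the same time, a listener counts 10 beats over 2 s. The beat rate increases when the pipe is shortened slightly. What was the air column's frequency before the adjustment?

639 Hz

Beat frequency = 10/2 = 5 Hz.
|f − 634| = 5, so the air column was at either 629 Hz or 639 Hz.
A shorter pipe has a higher fundamental; the adjustment raises the air column's frequency.
The beat rate rose, so the adjustment moved the air column further from 634 Hz — it was already above the reference.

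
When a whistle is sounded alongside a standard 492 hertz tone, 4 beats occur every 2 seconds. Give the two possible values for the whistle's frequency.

490 Hz or 494 Hz

Beat frequency = 4/2 = 2 Hz.
|f − 492| = 2, so f = 492 ± 2.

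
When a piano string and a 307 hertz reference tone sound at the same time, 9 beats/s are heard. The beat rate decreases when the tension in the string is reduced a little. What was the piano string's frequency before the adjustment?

|f − 307| = 9, so the piano string was at either 298 Hz or 316 Hz.
Lower tension means lower frequency; the adjustment lowers the piano string's frequency.
The beat rate fell, so the adjustment moved the piano string toward 307 Hz — it must have started above the reference.

316 Hz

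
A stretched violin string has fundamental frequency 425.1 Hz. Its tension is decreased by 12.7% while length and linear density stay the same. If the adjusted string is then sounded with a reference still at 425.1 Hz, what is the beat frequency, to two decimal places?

27.91 Hz

For a string, f ∝ √T, so the new frequency is 425.1·√0.873 = 397.1899 Hz.
f_beat = |397.1899 − 425.1| = 27.91 Hz.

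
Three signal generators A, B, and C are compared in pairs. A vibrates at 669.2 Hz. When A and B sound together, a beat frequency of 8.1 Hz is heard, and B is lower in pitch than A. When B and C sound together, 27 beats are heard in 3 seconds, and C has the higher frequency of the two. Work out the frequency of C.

B is below A, so f_B = 669.2 − 8.1 = 661.1 Hz.
B–C: Beat frequency = 27/3 = 9 Hz.
C is above B, so f_C = 661.1 + 9 = 670.1 Hz.

670.1 Hz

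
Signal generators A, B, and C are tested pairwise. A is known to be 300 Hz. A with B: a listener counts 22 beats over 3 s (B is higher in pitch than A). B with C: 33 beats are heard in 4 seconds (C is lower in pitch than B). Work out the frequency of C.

299.0833 Hz

A–B: Beat frequency = 22/3 = 7.3333 Hz.
B is above A, so f_B = 300 + 7.3333 = 307.3333 Hz.
B–C: Beat frequency = 33/4 = 8.25 Hz.
C is below B, so f_C = 307.3333 − 8.25 = 299.0833 Hz.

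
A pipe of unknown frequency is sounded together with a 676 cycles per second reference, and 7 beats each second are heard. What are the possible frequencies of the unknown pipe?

|f − 676| = 7, so f = 676 ± 7.

669 Hz or 683 Hz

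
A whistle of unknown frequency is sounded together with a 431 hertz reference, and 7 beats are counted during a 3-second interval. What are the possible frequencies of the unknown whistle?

428.6667 Hz or 433.3333 Hz

Beat frequency = 7/3 = 2.3333 Hz.
|f − 431| = 2.3333, so f = 431 ± 2.3333.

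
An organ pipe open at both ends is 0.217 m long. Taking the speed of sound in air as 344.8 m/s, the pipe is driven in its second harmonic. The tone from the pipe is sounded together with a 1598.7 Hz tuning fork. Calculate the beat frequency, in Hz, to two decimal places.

Open pipe: f_n = n·v/(2L) = 2·344.8/(2·0.217) = 1588.9401 Hz.
f_beat = |1588.9401 − 1598.7| = 9.76 Hz.

9.76 Hz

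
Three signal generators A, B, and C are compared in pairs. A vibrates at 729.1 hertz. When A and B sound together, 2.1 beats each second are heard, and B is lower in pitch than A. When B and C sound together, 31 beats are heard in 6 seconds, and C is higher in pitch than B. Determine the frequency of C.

B is below A, so f_B = 729.1 − 2.1 = 727 Hz.
B–C: Beat frequency = 31/6 = 5.1667 Hz.
C is above B, so f_C = 727 + 5.1667 = 732.1667 Hz.

732.1667 Hz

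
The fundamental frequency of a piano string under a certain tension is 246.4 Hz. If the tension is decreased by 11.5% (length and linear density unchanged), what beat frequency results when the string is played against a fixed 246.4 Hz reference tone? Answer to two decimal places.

14.60 Hz

For a string, f ∝ √T, so the new frequency is 246.4·√0.885 = 231.7994 Hz.
f_beat = |231.7994 − 246.4| = 14.60 Hz.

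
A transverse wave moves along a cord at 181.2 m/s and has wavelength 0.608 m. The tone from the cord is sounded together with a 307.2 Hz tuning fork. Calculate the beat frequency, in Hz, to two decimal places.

Source frequency f = v/λ = 181.2/0.608 = 298.0263 Hz.
f_beat = |298.0263 − 307.2| = 9.17 Hz.

9.17 Hz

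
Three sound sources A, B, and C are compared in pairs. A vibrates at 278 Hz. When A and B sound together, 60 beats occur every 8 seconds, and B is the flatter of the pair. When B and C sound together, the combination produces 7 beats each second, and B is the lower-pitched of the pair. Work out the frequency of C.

A–B: Beat frequency = 60/8 = 7.5 Hz.
B is below A, so f_B = 278 − 7.5 = 270.5 Hz.
C is above B, so f_C = 270.5 + 7 = 277.5 Hz.

277.5 Hz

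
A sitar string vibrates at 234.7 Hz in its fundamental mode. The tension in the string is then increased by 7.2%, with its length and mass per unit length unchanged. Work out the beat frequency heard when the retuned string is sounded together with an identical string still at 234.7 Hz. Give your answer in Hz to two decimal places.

For a string, f ∝ √T, so the new frequency is 234.7·√1.072 = 243.0024 Hz.
f_beat = |243.0024 − 234.7| = 8.30 Hz.

8.30 Hz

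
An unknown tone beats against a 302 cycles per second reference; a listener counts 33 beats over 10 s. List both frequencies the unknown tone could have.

Beat frequency = 33/10 = 3.3 Hz.
|f − 302| = 3.3, so f = 302 ± 3.3.

298.7 Hz or 305.3 Hz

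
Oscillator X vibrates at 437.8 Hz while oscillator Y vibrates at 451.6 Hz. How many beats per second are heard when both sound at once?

13.8 Hz

The beat frequency equals the magnitude of the frequency difference.
|437.8 − 451.6| = 13.8 Hz.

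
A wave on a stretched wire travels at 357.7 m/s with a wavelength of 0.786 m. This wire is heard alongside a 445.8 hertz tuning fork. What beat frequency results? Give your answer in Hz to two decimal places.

Source frequency f = v/λ = 357.7/0.786 = 455.0891 Hz.
f_beat = |455.0891 − 445.8| = 9.29 Hz.

9.29 Hz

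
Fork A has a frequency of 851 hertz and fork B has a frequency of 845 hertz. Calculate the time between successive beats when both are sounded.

0.167 s

f_beat = |851 − 845| = 6 Hz.
Beat period T = 1 / f_beat = 1 / 6 s.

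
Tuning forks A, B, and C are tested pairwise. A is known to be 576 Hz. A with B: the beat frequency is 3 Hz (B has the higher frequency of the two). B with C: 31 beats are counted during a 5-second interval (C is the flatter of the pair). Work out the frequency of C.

572.8 Hz

B is above A, so f_B = 576 + 3 = 579 Hz.
B–C: Beat frequency = 31/5 = 6.2 Hz.
C is below B, so f_C = 579 − 6.2 = 572.8 Hz.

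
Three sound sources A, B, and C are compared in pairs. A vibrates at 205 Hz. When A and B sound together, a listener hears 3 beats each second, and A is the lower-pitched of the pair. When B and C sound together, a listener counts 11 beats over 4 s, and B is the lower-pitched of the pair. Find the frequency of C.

B is above A, so f_B = 205 + 3 = 208 Hz.
B–C: Beat frequency = 11/4 = 2.75 Hz.
C is above B, so f_C = 208 + 2.75 = 210.75 Hz.

210.75 Hz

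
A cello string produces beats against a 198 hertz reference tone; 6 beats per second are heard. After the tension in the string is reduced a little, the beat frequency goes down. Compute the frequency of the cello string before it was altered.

204 Hz

|f − 198| = 6, so the cello string was at either 192 Hz or 204 Hz.
Lower tension means lower frequency; the adjustment lowers the cello string's frequency.
The beat rate fell, so the adjustment moved the cello string toward 198 Hz — it must have started above the reference.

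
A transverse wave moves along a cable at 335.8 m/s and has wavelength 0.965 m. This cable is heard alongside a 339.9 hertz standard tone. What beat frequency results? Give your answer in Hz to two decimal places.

Source frequency f = v/λ = 335.8/0.965 = 347.9793 Hz.
f_beat = |347.9793 − 339.9| = 8.08 Hz.

8.08 Hz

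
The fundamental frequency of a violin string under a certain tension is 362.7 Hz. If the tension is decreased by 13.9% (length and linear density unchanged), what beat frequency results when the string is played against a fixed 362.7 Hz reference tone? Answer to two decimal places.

For a string, f ∝ √T, so the new frequency is 362.7·√0.861 = 336.5496 Hz.
f_beat = |336.5496 − 362.7| = 26.15 Hz.

26.15 Hz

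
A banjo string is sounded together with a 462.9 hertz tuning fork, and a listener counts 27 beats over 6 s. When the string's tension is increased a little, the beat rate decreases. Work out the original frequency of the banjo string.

Beat frequency = 27/6 = 4.5 Hz.
|f − 462.9| = 4.5, so the banjo string was at either 458.4 Hz or 467.4 Hz.
Higher tension means higher frequency; the adjustment raises the banjo string's frequency.
The beat rate fell, so the adjustment moved the banjo string toward 462.9 Hz — it must have started below the reference.

458.4 Hz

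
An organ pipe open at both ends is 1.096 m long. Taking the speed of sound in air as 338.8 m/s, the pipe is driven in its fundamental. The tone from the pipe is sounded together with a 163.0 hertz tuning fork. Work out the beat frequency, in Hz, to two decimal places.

8.44 Hz

Open pipe: f_n = n·v/(2L) = 1·338.8/(2·1.096) = 154.5620 Hz.
f_beat = |154.5620 − 163.0| = 8.44 Hz.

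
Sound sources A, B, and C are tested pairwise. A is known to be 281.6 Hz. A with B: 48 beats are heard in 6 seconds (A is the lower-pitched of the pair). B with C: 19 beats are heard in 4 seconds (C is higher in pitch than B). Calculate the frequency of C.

294.35 Hz

A–B: Beat frequency = 48/6 = 8 Hz.
B is above A, so f_B = 281.6 + 8 = 289.6 Hz.
B–C: Beat frequency = 19/4 = 4.75 Hz.
C is above B, so f_C = 289.6 + 4.75 = 294.35 Hz.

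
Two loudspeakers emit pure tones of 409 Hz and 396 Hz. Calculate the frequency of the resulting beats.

f_beat = |f₁ − f₂|.
|409 − 396| = 13 Hz.

13 Hz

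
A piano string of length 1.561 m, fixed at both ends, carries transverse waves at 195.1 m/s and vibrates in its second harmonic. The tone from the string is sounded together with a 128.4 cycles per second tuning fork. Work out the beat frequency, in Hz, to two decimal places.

3.42 Hz

For a string fixed at both ends, f_n = n·v/(2L) = 2·195.1/(2·1.561) = 124.9840 Hz.
f_beat = |124.9840 − 128.4| = 3.42 Hz.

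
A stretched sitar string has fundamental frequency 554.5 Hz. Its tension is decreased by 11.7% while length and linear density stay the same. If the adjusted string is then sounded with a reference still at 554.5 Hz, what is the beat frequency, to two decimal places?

For a string, f ∝ √T, so the new frequency is 554.5·√0.883 = 521.0530 Hz.
f_beat = |521.0530 − 554.5| = 33.45 Hz.

33.45 Hz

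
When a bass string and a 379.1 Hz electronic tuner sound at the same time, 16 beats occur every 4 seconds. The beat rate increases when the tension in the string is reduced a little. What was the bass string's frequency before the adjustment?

Beat frequency = 16/4 = 4 Hz.
|f − 379.1| = 4, so the bass string was at either 375.1 Hz or 383.1 Hz.
Lower tension means lower frequency; the adjustment lowers the bass string's frequency.
The beat rate rose, so the adjustment moved the bass string further from 379.1 Hz — it was already below the reference.

375.1 Hz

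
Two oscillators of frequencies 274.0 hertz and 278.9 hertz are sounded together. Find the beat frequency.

4.9 Hz

Beats arise from superposition of two nearby frequencies; the beat rate is |f₁ − f₂|.
|274.0 − 278.9| = 4.9 Hz.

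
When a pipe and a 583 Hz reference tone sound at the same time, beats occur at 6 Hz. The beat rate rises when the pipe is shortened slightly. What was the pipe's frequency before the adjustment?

|f − 583| = 6, so the pipe was at either 577 Hz or 589 Hz.
A shorter pipe has a higher fundamental; the adjustment raises the pipe's frequency.
The beat rate rose, so the adjustment moved the pipe further from 583 Hz — it was already above the reference.

589 Hz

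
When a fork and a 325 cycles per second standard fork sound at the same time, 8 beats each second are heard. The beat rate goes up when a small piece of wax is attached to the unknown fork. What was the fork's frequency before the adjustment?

317 Hz

|f − 325| = 8, so the fork was at either 317 Hz or 333 Hz.
Loading a fork with wax lowers its frequency; the adjustment lowers the fork's frequency.
The beat rate rose, so the adjustment moved the fork further from 325 Hz — it was already below the reference.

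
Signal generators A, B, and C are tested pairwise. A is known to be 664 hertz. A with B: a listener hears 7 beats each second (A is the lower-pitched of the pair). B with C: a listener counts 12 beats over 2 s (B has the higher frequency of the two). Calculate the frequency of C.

665 Hz

B is above A, so f_B = 664 + 7 = 671 Hz.
B–C: Beat frequency = 12/2 = 6 Hz.
C is below B, so f_C = 671 − 6 = 665 Hz.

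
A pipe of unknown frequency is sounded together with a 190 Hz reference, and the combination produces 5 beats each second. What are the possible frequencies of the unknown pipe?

|f − 190| = 5, so f = 190 ± 5.

185 Hz or 195 Hz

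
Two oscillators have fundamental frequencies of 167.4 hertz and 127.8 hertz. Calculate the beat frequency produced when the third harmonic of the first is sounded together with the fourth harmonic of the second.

Third harmonic of the first: 3·167.4 = 502.2 Hz.
Fourth harmonic of the second: 4·127.8 = 511.2 Hz.
f_beat = |502.2 − 511.2| = 9.0 Hz.

9.0 Hz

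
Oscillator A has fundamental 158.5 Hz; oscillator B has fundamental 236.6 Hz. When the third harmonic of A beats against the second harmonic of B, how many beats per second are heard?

Third harmonic of the first: 3·158.5 = 475.5 Hz.
Second harmonic of the second: 2·236.6 = 473.2 Hz.
f_beat = |475.5 − 473.2| = 2.3 Hz.

2.3 Hz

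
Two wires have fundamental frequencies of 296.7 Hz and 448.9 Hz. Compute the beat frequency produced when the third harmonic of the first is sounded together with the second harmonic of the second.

Third harmonic of the first: 3·296.7 = 890.1 Hz.
Second harmonic of the second: 2·448.9 = 897.8 Hz.
f_beat = |890.1 − 897.8| = 7.7 Hz.

7.7 Hz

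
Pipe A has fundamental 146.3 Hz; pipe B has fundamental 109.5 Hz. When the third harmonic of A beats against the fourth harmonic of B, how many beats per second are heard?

Third harmonic of the first: 3·146.3 = 438.9 Hz.
Fourth harmonic of the second: 4·109.5 = 438.0 Hz.
f_beat = |438.9 − 438.0| = 0.9 Hz.

0.9 Hz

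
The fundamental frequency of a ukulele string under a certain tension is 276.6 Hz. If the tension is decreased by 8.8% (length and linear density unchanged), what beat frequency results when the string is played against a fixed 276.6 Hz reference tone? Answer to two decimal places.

For a string, f ∝ √T, so the new frequency is 276.6·√0.912 = 264.1494 Hz.
f_beat = |264.1494 − 276.6| = 12.45 Hz.

12.45 Hz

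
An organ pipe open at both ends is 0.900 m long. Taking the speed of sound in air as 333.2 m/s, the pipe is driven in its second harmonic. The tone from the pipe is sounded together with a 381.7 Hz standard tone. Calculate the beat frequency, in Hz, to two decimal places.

Open pipe: f_n = n·v/(2L) = 2·333.2/(2·0.900) = 370.2222 Hz.
f_beat = |370.2222 − 381.7| = 11.48 Hz.

11.48 Hz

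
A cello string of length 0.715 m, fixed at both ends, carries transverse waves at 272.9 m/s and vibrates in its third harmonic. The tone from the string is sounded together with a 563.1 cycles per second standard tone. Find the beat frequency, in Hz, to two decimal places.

9.42 Hz

For a string fixed at both ends, f_n = n·v/(2L) = 3·272.9/(2·0.715) = 572.5175 Hz.
f_beat = |572.5175 − 563.1| = 9.42 Hz.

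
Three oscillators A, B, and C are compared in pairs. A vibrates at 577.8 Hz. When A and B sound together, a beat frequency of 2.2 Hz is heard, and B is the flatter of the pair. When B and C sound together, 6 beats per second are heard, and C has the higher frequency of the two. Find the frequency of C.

581.6 Hz

B is below A, so f_B = 577.8 − 2.2 = 575.6 Hz.
C is above B, so f_C = 575.6 + 6 = 581.6 Hz.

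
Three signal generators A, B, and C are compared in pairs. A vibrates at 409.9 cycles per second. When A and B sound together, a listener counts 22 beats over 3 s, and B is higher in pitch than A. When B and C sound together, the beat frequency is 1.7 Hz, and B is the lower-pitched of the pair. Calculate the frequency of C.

418.9333 Hz

A–B: Beat frequency = 22/3 = 7.3333 Hz.
B is above A, so f_B = 409.9 + 7.3333 = 417.2333 Hz.
C is above B, so f_C = 417.2333 + 1.7 = 418.9333 Hz.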